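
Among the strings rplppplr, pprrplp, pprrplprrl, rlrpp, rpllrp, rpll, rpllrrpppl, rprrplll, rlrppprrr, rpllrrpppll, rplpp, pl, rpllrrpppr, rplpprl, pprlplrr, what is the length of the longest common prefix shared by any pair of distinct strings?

10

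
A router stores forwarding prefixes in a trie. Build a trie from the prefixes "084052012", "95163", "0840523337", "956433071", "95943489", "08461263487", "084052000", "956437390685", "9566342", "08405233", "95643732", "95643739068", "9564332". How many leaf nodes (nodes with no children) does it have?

11

A leaf is a node with no children — equivalently, the end of a word that is not a proper prefix of any other stored word.
Those words: "084052000", "084052012", "0840523337", "08461263487", "95163", "956433071", "9564332", "95643732", "956437390685", "9566342", "95943489"
Leaf count: 11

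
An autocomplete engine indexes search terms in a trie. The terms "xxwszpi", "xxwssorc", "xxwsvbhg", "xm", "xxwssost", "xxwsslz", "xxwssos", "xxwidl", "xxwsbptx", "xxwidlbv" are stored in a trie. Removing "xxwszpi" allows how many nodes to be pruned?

After clearing the end-marker at "xxwszpi", prune upward until reaching a node still needed by another word.
The suffix "zpi" (3 nodes) is used only by "xxwszpi"; the node for "xxws" still has the child "s", so pruning stops there.
Nodes removed: 3

3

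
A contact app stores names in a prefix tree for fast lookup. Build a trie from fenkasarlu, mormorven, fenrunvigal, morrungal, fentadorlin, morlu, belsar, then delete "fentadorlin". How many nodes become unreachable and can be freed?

8

After clearing the end-marker at "fentadorlin", prune upward until reaching a node still needed by another word.
The suffix "tadorlin" (8 nodes) is used only by "fentadorlin"; the node for "fen" still has the child "k", so pruning stops there.
Nodes removed: 8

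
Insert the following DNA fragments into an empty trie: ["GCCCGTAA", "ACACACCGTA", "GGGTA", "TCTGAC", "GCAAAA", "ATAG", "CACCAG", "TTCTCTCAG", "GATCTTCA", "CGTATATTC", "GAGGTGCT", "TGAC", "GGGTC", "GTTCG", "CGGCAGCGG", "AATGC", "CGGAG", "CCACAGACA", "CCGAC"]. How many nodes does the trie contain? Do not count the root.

For each word, the new-node count is its length minus the longest prefix already in the trie:
  "GCCCGTAA" → 8 new (G, C, C, C, G, T, A, A)
  "ACACACCGTA" → 10 new (A, C, A, C, A, C, C, G, T, A)
  "GGGTA" → prefix "G" already present; 4 new (G, G, T, A)
  "TCTGAC" → 6 new (T, C, T, G, A, C)
  "GCAAAA" → prefix "GC" already present; 4 new (A, A, A, A)
  "ATAG" → prefix "A" already present; 3 new (T, A, G)
  "CACCAG" → 6 new (C, A, C, C, A, G)
  "TTCTCTCAG" → prefix "T" already present; 8 new (T, C, T, C, T, C, A, G)
  "GATCTTCA" → prefix "G" already present; 7 new (A, T, C, T, T, C, A)
  "CGTATATTC" → prefix "C" already present; 8 new (G, T, A, T, A, T, T, C)
  "GAGGTGCT" → prefix "GA" already present; 6 new (G, G, T, G, C, T)
  "TGAC" → prefix "T" already present; 3 new (G, A, C)
  "GGGTC" → prefix "GGGT" already present; 1 new (C)
  "GTTCG" → prefix "G" already present; 4 new (T, T, C, G)
  "CGGCAGCGG" → prefix "CG" already present; 7 new (G, C, A, G, C, G, G)
  "AATGC" → prefix "A" already present; 4 new (A, T, G, C)
  "CGGAG" → prefix "CGG" already present; 2 new (A, G)
  "CCACAGACA" → prefix "C" already present; 8 new (C, A, C, A, G, A, C, A)
  "CCGAC" → prefix "CC" already present; 3 new (G, A, C)
Total nodes = 8 + 10 + 4 + 6 + 4 + 3 + 6 + 8 + 7 + 8 + 6 + 3 + 1 + 4 + 7 + 4 + 2 + 8 + 3 = 102

102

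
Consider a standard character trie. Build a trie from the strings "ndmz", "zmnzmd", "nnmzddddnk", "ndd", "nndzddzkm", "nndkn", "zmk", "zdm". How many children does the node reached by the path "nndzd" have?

1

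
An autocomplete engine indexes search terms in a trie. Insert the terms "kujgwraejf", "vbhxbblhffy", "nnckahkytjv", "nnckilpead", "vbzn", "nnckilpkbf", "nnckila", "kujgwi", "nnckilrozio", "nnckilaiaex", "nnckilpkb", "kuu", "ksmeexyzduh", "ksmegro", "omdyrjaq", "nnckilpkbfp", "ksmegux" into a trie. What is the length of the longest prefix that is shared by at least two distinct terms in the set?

10

Equivalently: take the maximum, over all pairs, of their longest common prefix length.
"nnckilpkbf" and "nnckilpkbfp" agree on "nnckilpkbf" (10 characters) before diverging; nothing deeper is shared.
Longest shared-prefix length: 10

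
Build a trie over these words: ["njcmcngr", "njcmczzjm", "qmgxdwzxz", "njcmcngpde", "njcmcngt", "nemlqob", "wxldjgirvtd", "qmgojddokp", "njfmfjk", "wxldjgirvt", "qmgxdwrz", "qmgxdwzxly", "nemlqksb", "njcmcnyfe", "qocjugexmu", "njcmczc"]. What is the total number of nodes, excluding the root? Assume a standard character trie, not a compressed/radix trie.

74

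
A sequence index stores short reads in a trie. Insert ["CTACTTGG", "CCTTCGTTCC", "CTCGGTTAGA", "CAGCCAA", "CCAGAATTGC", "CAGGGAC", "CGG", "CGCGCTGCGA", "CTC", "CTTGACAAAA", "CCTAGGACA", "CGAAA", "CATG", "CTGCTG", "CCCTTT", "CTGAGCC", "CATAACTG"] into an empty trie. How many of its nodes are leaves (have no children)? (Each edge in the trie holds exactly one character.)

16

A leaf is a node with no children — equivalently, the end of a word that is not a proper prefix of any other stored word.
Those words: "CAGCCAA", "CAGGGAC", "CATAACTG", "CATG", "CCAGAATTGC", "CCCTTT", "CCTAGGACA", "CCTTCGTTCC", "CGAAA", "CGCGCTGCGA", "CGG", "CTACTTGG", "CTCGGTTAGA", "CTGAGCC", "CTGCTG", "CTTGACAAAA"
Leaf count: 16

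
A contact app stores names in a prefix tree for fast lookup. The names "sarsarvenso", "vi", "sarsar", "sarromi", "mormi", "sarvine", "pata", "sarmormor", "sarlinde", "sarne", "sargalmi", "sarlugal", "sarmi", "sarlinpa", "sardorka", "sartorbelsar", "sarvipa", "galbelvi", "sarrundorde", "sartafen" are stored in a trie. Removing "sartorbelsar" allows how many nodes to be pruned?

After clearing the end-marker at "sartorbelsar", prune upward until reaching a node still needed by another word.
The suffix "orbelsar" (8 nodes) is used only by "sartorbelsar"; the node for "sart" still has the child "a", so pruning stops there.
Nodes removed: 8

8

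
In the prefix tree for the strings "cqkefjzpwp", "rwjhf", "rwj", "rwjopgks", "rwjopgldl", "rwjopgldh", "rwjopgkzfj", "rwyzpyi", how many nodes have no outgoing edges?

A leaf is a node with no children — equivalently, the end of a word that is not a proper prefix of any other stored word.
Those words: "cqkefjzpwp", "rwjhf", "rwjopgks", "rwjopgkzfj", "rwjopgldh", "rwjopgldl", "rwyzpyi"
Leaf count: 7

7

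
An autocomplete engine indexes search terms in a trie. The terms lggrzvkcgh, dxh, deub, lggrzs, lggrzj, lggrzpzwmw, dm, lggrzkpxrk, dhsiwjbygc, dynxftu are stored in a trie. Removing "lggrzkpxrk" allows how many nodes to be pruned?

5

A node on "lggrzkpxrk"'s path can go only if nothing else ends at it or branches off below it.
The suffix "kpxrk" (5 nodes) is used only by "lggrzkpxrk"; the node for "lggrz" still has the child "v", so pruning stops there.
Nodes removed: 5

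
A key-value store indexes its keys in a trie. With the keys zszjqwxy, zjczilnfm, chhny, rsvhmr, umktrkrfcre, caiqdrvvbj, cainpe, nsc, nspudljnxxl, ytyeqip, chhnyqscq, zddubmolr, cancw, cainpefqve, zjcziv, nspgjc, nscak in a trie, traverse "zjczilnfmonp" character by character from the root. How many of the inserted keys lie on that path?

1

Walk "zjczilnfmonp" from the root; an end-of-word marker is hit whenever a stored word is a prefix of "zjczilnfmonp".
Prefixes of the query that are stored words: "zjczilnfm"
Count: 1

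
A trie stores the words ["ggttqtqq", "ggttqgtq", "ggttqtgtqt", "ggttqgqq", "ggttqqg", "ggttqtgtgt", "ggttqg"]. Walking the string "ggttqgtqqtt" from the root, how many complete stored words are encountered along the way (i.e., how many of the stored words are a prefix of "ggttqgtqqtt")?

2

Traverse "ggttqgtqqtt" character by character; count nodes along the way that are marked as word ends.
Prefixes of the query that are stored words: "ggttqg", "ggttqgtq"
Count: 2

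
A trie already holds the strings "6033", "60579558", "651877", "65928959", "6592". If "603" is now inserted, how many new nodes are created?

0

Every character of "603" already lies on an existing path (it is a prefix of some stored word).
No new nodes are needed: 0.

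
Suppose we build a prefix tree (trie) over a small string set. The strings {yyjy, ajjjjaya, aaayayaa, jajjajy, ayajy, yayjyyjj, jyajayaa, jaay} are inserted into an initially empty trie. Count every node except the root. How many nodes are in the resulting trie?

46

Trace insertions, counting only characters that open a new branch:
  "yyjy" → 4 new (y, y, j, y)
  "ajjjjaya" → 8 new (a, j, j, j, j, a, y, a)
  "aaayayaa" → prefix "a" already present; 7 new (a, a, y, a, y, a, a)
  "jajjajy" → 7 new (j, a, j, j, a, j, y)
  "ayajy" → prefix "a" already present; 4 new (y, a, j, y)
  "yayjyyjj" → prefix "y" already present; 7 new (a, y, j, y, y, j, j)
  "jyajayaa" → prefix "j" already present; 7 new (y, a, j, a, y, a, a)
  "jaay" → prefix "ja" already present; 2 new (a, y)
Total nodes = 4 + 8 + 7 + 7 + 4 + 7 + 7 + 2 = 46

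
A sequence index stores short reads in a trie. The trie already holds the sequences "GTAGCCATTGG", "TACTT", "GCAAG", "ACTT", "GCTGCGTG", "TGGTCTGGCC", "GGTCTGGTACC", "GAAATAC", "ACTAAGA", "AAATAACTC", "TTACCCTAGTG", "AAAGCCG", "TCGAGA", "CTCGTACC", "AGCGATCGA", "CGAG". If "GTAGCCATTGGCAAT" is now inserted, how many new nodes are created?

4

The longest prefix of "GTAGCCATTGGCAAT" already in the trie is "GTAGCCATTGG" (length 11).
New nodes needed: |"GTAGCCATTGGCAAT"| − 11 = 15 − 11 = 4.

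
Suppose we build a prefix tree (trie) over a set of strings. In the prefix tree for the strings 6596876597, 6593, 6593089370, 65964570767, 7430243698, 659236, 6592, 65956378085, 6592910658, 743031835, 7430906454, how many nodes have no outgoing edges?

9

Leaves are exactly the stored words that no other stored word extends.
Those words: "659236", "6592910658", "6593089370", "65956378085", "65964570767", "6596876597", "7430243698", "743031835", "7430906454"
Leaf count: 9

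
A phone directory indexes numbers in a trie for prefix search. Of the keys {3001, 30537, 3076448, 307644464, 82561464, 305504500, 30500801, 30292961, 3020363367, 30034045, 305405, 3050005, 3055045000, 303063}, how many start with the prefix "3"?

13

Filter for entries beginning with "3":
Words under "3": 3001, 30034045, 3020363367, 30292961, 303063, 3050005, 30500801, 30537, 305405, 305504500, 3055045000, 307644464, 3076448
Count: 13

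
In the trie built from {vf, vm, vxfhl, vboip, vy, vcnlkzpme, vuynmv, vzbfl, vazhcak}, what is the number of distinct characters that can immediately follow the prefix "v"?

The children of the "v" node are the distinct next characters among strings starting with "v".
Distinct next characters after "v": a, b, c, f, m, u, x, y, z.
That node has 9 child edges.

9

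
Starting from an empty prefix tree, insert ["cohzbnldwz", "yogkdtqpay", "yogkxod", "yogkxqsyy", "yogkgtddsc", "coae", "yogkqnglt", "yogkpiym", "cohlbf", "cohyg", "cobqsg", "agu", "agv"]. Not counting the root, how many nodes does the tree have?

57

For each word, the new-node count is its length minus the longest prefix already in the trie:
  "cohzbnldwz" → 10 new (c, o, h, z, b, n, l, d, w, z)
  "yogkdtqpay" → 10 new (y, o, g, k, d, t, q, p, a, y)
  "yogkxod" → prefix "yogk" already present; 3 new (x, o, d)
  "yogkxqsyy" → prefix "yogkx" already present; 4 new (q, s, y, y)
  "yogkgtddsc" → prefix "yogk" already present; 6 new (g, t, d, d, s, c)
  "coae" → prefix "co" already present; 2 new (a, e)
  "yogkqnglt" → prefix "yogk" already present; 5 new (q, n, g, l, t)
  "yogkpiym" → prefix "yogk" already present; 4 new (p, i, y, m)
  "cohlbf" → prefix "coh" already present; 3 new (l, b, f)
  "cohyg" → prefix "coh" already present; 2 new (y, g)
  "cobqsg" → prefix "co" already present; 4 new (b, q, s, g)
  "agu" → 3 new (a, g, u)
  "agv" → prefix "ag" already present; 1 new (v)
Total nodes = 10 + 10 + 3 + 4 + 6 + 2 + 5 + 4 + 3 + 2 + 4 + 3 + 1 = 57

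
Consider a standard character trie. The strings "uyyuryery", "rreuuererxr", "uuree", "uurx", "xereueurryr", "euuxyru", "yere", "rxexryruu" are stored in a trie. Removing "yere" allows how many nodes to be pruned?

4

After clearing the end-marker at "yere", prune upward until reaching a node still needed by another word.
No other word shares any prefix with "yere", so all 4 of its nodes go.
Nodes removed: 4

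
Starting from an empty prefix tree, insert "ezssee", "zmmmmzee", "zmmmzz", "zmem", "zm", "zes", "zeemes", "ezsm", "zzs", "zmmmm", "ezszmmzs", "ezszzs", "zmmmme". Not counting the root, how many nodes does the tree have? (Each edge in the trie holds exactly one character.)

Trace insertions, counting only characters that open a new branch:
  "ezssee" → 6 new (e, z, s, s, e, e)
  "zmmmmzee" → 8 new (z, m, m, m, m, z, e, e)
  "zmmmzz" → prefix "zmmm" already present; 2 new (z, z)
  "zmem" → prefix "zm" already present; 2 new (e, m)
  "zm" → prefix "zm" already present; 0 new (none)
  "zes" → prefix "z" already present; 2 new (e, s)
  "zeemes" → prefix "ze" already present; 4 new (e, m, e, s)
  "ezsm" → prefix "ezs" already present; 1 new (m)
  "zzs" → prefix "z" already present; 2 new (z, s)
  "zmmmm" → prefix "zmmmm" already present; 0 new (none)
  "ezszmmzs" → prefix "ezs" already present; 5 new (z, m, m, z, s)
  "ezszzs" → prefix "ezsz" already present; 2 new (z, s)
  "zmmmme" → prefix "zmmmm" already present; 1 new (e)
Total nodes = 6 + 8 + 2 + 2 + 0 + 2 + 4 + 1 + 2 + 0 + 5 + 2 + 1 = 35

35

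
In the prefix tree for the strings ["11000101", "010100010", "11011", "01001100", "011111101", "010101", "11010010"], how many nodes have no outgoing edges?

A leaf is a node with no children — equivalently, the end of a word that is not a proper prefix of any other stored word.
Those words: "01001100", "010100010", "010101", "011111101", "11000101", "11010010", "11011"
Leaf count: 7

7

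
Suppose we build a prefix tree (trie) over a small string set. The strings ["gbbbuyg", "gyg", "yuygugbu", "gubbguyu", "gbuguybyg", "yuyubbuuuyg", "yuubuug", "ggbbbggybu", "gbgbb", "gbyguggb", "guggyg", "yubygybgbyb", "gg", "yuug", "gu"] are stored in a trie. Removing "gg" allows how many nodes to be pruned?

0

After clearing the end-marker at "gg", prune upward until reaching a node still needed by another word.
Every node on "gg" is still needed (e.g. by "ggbbbggybu"), so nothing is freed.
Nodes removed: 0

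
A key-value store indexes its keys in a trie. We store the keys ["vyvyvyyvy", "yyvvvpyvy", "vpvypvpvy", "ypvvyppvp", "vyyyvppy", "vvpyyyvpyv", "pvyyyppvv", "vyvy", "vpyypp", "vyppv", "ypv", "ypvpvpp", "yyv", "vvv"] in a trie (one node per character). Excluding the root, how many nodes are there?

Trace insertions, counting only characters that open a new branch:
  "vyvyvyyvy" → 9 new (v, y, v, y, v, y, y, v, y)
  "yyvvvpyvy" → 9 new (y, y, v, v, v, p, y, v, y)
  "vpvypvpvy" → prefix "v" already present; 8 new (p, v, y, p, v, p, v, y)
  "ypvvyppvp" → prefix "y" already present; 8 new (p, v, v, y, p, p, v, p)
  "vyyyvppy" → prefix "vy" already present; 6 new (y, y, v, p, p, y)
  "vvpyyyvpyv" → prefix "v" already present; 9 new (v, p, y, y, y, v, p, y, v)
  "pvyyyppvv" → 9 new (p, v, y, y, y, p, p, v, v)
  "vyvy" → prefix "vyvy" already present; 0 new (none)
  "vpyypp" → prefix "vp" already present; 4 new (y, y, p, p)
  "vyppv" → prefix "vy" already present; 3 new (p, p, v)
  "ypv" → prefix "ypv" already present; 0 new (none)
  "ypvpvpp" → prefix "ypv" already present; 4 new (p, v, p, p)
  "yyv" → prefix "yyv" already present; 0 new (none)
  "vvv" → prefix "vv" already present; 1 new (v)
Total nodes = 9 + 9 + 8 + 8 + 6 + 9 + 9 + 0 + 4 + 3 + 0 + 4 + 0 + 1 = 70

70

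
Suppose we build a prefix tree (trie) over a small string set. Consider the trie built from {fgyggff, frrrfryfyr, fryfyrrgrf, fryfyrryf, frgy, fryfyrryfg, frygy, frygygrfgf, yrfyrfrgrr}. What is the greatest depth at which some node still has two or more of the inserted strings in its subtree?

The deepest shared node is where two words last agree before diverging.
"fryfyrryf" and "fryfyrryfg" agree on "fryfyrryf" (9 characters) before diverging; nothing deeper is shared.
Longest shared-prefix length: 9

9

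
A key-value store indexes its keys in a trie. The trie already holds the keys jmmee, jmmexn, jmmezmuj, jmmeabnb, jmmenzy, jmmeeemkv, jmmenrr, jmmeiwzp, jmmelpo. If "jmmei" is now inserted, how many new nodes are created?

0

"jmmei" is already a full path in the trie; only an end-marker is added.
No new nodes are needed: 0.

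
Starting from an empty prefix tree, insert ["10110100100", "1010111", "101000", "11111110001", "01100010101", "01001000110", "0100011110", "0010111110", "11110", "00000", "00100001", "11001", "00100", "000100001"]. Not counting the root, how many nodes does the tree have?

79

Count nodes per top-level branch (shared prefixes stored once):
  '0'-branch (00000, 000100001, 00100, 00100001, 0010111110, 0100011110, 01001000110, 01100010101): 48 nodes
  '1'-branch (101000, 1010111, 10110100100, 11001, 11110, 11111110001): 31 nodes
Sum: 79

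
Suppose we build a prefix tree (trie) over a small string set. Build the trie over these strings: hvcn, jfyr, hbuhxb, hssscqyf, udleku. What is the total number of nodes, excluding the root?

Insert word by word; a character creates a node only if that edge doesn't already exist:
  "hvcn" → 4 new (h, v, c, n)
  "jfyr" → 4 new (j, f, y, r)
  "hbuhxb" → prefix "h" already present; 5 new (b, u, h, x, b)
  "hssscqyf" → prefix "h" already present; 7 new (s, s, s, c, q, y, f)
  "udleku" → 6 new (u, d, l, e, k, u)
Total nodes = 4 + 4 + 5 + 7 + 6 = 26

26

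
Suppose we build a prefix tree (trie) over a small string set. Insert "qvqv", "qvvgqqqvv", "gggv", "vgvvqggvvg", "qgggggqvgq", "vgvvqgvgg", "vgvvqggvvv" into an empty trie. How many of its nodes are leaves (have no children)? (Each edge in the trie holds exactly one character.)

7

Leaves are exactly the stored words that no other stored word extends.
Those words: "gggv", "qgggggqvgq", "qvqv", "qvvgqqqvv", "vgvvqggvvg", "vgvvqggvvv", "vgvvqgvgg"
Leaf count: 7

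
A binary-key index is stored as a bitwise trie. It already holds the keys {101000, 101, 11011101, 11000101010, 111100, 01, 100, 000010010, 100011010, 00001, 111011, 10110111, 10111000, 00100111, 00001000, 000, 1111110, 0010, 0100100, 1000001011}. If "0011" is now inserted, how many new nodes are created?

"001" is already a path in the trie; the remaining "1" must be added.
Each of the 1 remaining characters creates one node.

1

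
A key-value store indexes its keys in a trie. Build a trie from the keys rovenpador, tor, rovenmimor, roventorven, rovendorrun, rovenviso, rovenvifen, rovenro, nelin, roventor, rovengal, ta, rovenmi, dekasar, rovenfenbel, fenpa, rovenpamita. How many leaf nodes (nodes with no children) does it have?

Leaves are exactly the stored words that no other stored word extends.
Those words: "dekasar", "fenpa", "nelin", "rovendorrun", "rovenfenbel", "rovengal", "rovenmimor", "rovenpador", "rovenpamita", "rovenro", "roventorven", "rovenvifen", "rovenviso", "ta", "tor"
Leaf count: 15

15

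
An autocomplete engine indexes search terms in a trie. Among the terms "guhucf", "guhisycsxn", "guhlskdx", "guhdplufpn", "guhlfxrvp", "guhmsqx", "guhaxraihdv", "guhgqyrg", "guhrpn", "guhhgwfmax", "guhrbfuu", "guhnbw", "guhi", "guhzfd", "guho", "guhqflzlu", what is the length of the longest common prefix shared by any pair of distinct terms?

4

Equivalently: take the maximum, over all pairs, of their longest common prefix length.
e.g. "guhi" and "guhisycsxn" share the prefix "guhi" of length 4; no pair shares a longer one.
Longest shared-prefix length: 4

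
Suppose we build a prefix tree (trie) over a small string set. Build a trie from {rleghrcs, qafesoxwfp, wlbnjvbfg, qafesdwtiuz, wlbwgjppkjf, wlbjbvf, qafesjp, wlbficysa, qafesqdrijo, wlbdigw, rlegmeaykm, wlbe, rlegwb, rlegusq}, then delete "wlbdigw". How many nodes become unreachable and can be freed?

After clearing the end-marker at "wlbdigw", prune upward until reaching a node still needed by another word.
The suffix "digw" (4 nodes) is used only by "wlbdigw"; the node for "wlb" still has the child "n", so pruning stops there.
Nodes removed: 4

4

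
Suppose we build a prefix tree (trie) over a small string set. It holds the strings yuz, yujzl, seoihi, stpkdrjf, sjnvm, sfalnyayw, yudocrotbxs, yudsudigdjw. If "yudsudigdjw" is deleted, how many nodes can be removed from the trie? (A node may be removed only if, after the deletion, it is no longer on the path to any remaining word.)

After clearing the end-marker at "yudsudigdjw", prune upward until reaching a node still needed by another word.
The suffix "sudigdjw" (8 nodes) is used only by "yudsudigdjw"; the node for "yud" still has the child "o", so pruning stops there.
Nodes removed: 8

8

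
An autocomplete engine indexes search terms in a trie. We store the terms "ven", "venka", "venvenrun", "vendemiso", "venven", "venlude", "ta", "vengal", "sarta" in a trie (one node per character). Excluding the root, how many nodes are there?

Trie structure (* marks end of a word):
(root)
├─ s
│  └─ a
│     └─ r
│        └─ t
│           └─ a *
├─ t
│  └─ a *
└─ v
   └─ e
      └─ n *
         ├─ d
         │  └─ e
         │     └─ m
         │        └─ i
         │           └─ s
         │              └─ o *
         ├─ g
         │  └─ a
         │     └─ l *
         ├─ k
         │  └─ a *
         ├─ l
         │  └─ u
         │     └─ d
         │        └─ e *
         └─ v
            └─ e
               └─ n *
                  └─ r
                     └─ u
                        └─ n *
Counting every labelled node above: 31.

31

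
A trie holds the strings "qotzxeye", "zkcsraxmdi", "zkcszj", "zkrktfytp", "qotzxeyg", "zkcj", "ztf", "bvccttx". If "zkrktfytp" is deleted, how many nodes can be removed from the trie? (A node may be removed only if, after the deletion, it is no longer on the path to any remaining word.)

After clearing the end-marker at "zkrktfytp", prune upward until reaching a node still needed by another word.
The suffix "rktfytp" (7 nodes) is used only by "zkrktfytp"; the node for "zk" still has the child "c", so pruning stops there.
Nodes removed: 7

7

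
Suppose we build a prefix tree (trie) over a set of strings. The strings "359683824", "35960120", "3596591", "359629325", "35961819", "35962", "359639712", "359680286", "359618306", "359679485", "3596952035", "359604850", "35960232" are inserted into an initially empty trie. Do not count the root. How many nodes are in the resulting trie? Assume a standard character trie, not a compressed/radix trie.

55

For each word, the new-node count is its length minus the longest prefix already in the trie:
  "359683824" → 9 new (3, 5, 9, 6, 8, 3, 8, 2, 4)
  "35960120" → prefix "3596" already present; 4 new (0, 1, 2, 0)
  "3596591" → prefix "3596" already present; 3 new (5, 9, 1)
  "359629325" → prefix "3596" already present; 5 new (2, 9, 3, 2, 5)
  "35961819" → prefix "3596" already present; 4 new (1, 8, 1, 9)
  "35962" → prefix "35962" already present; 0 new (none)
  "359639712" → prefix "3596" already present; 5 new (3, 9, 7, 1, 2)
  "359680286" → prefix "35968" already present; 4 new (0, 2, 8, 6)
  "359618306" → prefix "359618" already present; 3 new (3, 0, 6)
  "359679485" → prefix "3596" already present; 5 new (7, 9, 4, 8, 5)
  "3596952035" → prefix "3596" already present; 6 new (9, 5, 2, 0, 3, 5)
  "359604850" → prefix "35960" already present; 4 new (4, 8, 5, 0)
  "35960232" → prefix "35960" already present; 3 new (2, 3, 2)
Total nodes = 9 + 4 + 3 + 5 + 4 + 0 + 5 + 4 + 3 + 5 + 6 + 4 + 3 = 55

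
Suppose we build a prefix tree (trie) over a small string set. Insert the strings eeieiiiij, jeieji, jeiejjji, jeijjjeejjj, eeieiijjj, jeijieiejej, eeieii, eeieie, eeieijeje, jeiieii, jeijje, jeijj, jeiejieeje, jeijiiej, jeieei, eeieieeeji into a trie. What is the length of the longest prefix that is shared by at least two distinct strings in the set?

6

Look for the deepest trie node that still has at least two words in its subtree.
"eeieie" and "eeieieeeji" agree on "eeieie" (6 characters) before diverging; nothing deeper is shared.
Longest shared-prefix length: 6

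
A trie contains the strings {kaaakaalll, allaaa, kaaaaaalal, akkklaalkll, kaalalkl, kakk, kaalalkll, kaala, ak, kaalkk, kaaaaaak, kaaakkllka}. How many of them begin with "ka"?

Walk to "ka"; the words in its subtree are exactly those with that prefix.
Words under "ka": kaaaaaak, kaaaaaalal, kaaakaalll, kaaakkllka, kaala, kaalalkl, kaalalkll, kaalkk, kakk
Count: 9

9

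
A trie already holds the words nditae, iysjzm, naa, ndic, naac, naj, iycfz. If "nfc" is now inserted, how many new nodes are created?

2

Walking "nfc" from the root, the first 1 characters ("n") follow existing edges; "f" is the first miss.
So 3 − 1 = 2 new nodes.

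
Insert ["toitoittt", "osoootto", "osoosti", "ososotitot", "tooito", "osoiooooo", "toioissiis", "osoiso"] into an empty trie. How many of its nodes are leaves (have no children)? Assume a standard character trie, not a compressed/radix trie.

8

Leaves are exactly the stored words that no other stored word extends.
Those words: "osoiooooo", "osoiso", "osoootto", "osoosti", "ososotitot", "toioissiis", "toitoittt", "tooito"
Leaf count: 8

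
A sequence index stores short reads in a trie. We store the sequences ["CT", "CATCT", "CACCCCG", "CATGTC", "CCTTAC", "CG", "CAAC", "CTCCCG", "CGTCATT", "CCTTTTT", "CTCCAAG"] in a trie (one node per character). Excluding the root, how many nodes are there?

Count nodes per top-level branch (shared prefixes stored once):
  'C'-branch (CAAC, CACCCCG, CATCT, CATGTC, CCTTAC, CCTTTTT, CG, CGTCATT, CT, CTCCAAG, CTCCCG): 37 nodes
Sum: 37

37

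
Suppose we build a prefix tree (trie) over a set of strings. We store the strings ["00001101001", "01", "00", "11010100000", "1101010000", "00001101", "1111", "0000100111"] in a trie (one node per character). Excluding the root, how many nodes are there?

30

Insert word by word; a character creates a node only if that edge doesn't already exist:
  "00001101001" → 11 new (0, 0, 0, 0, 1, 1, 0, 1, 0, 0, 1)
  "01" → prefix "0" already present; 1 new (1)
  "00" → prefix "00" already present; 0 new (none)
  "11010100000" → 11 new (1, 1, 0, 1, 0, 1, 0, 0, 0, 0, 0)
  "1101010000" → prefix "1101010000" already present; 0 new (none)
  "00001101" → prefix "00001101" already present; 0 new (none)
  "1111" → prefix "11" already present; 2 new (1, 1)
  "0000100111" → prefix "00001" already present; 5 new (0, 0, 1, 1, 1)
Total nodes = 11 + 1 + 0 + 11 + 0 + 0 + 2 + 5 = 30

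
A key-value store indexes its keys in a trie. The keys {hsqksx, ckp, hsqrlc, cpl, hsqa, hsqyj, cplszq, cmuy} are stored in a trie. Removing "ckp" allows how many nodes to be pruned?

After clearing the end-marker at "ckp", prune upward until reaching a node still needed by another word.
The suffix "kp" (2 nodes) is used only by "ckp"; the node for "c" still has the child "p", so pruning stops there.
Nodes removed: 2

2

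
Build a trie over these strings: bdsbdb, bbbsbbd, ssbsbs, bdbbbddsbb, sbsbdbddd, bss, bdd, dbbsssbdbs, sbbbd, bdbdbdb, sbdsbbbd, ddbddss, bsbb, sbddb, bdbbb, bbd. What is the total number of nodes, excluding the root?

71

Insert word by word; a character creates a node only if that edge doesn't already exist:
  "bdsbdb" → 6 new (b, d, s, b, d, b)
  "bbbsbbd" → prefix "b" already present; 6 new (b, b, s, b, b, d)
  "ssbsbs" → 6 new (s, s, b, s, b, s)
  "bdbbbddsbb" → prefix "bd" already present; 8 new (b, b, b, d, d, s, b, b)
  "sbsbdbddd" → prefix "s" already present; 8 new (b, s, b, d, b, d, d, d)
  "bss" → prefix "b" already present; 2 new (s, s)
  "bdd" → prefix "bd" already present; 1 new (d)
  "dbbsssbdbs" → 10 new (d, b, b, s, s, s, b, d, b, s)
  "sbbbd" → prefix "sb" already present; 3 new (b, b, d)
  "bdbdbdb" → prefix "bdb" already present; 4 new (d, b, d, b)
  "sbdsbbbd" → prefix "sb" already present; 6 new (d, s, b, b, b, d)
  "ddbddss" → prefix "d" already present; 6 new (d, b, d, d, s, s)
  "bsbb" → prefix "bs" already present; 2 new (b, b)
  "sbddb" → prefix "sbd" already present; 2 new (d, b)
  "bdbbb" → prefix "bdbbb" already present; 0 new (none)
  "bbd" → prefix "bb" already present; 1 new (d)
Total nodes = 6 + 6 + 6 + 8 + 8 + 2 + 1 + 10 + 3 + 4 + 6 + 6 + 2 + 2 + 0 + 1 = 71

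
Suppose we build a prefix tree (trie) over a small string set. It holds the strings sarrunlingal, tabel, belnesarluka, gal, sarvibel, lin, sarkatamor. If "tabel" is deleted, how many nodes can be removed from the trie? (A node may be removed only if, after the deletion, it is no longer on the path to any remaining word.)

5

Walk "tabel" from the leaf back toward the root, removing each node that no remaining word uses.
No other word shares any prefix with "tabel", so all 5 of its nodes go.
Nodes removed: 5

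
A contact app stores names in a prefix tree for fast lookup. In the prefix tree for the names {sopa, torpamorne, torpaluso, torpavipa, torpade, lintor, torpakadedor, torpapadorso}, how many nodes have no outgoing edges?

A leaf is a node with no children — equivalently, the end of a word that is not a proper prefix of any other stored word.
Those words: "lintor", "sopa", "torpade", "torpakadedor", "torpaluso", "torpamorne", "torpapadorso", "torpavipa"
Leaf count: 8

8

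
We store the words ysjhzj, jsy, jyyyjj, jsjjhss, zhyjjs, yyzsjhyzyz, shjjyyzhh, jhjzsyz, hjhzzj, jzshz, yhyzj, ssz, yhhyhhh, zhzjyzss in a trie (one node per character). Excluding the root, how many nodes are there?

76

Count nodes per top-level branch (shared prefixes stored once):
  'h'-branch (hjhzzj): 6 nodes
  'j'-branch (jhjzsyz, jsjjhss, jsy, jyyyjj, jzshz): 23 nodes
  's'-branch (shjjyyzhh, ssz): 11 nodes
  'y'-branch (yhhyhhh, yhyzj, ysjhzj, yyzsjhyzyz): 24 nodes
  'z'-branch (zhyjjs, zhzjyzss): 12 nodes
Sum: 76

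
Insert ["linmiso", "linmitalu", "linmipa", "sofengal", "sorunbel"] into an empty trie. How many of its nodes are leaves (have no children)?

5

A leaf is a node with no children — equivalently, the end of a word that is not a proper prefix of any other stored word.
Those words: "linmipa", "linmiso", "linmitalu", "sofengal", "sorunbel"
Leaf count: 5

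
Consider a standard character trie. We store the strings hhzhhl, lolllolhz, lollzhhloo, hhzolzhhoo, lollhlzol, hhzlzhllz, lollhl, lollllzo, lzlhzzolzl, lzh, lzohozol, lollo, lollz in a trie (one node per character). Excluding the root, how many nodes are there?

Insert word by word; a character creates a node only if that edge doesn't already exist:
  "hhzhhl" → 6 new (h, h, z, h, h, l)
  "lolllolhz" → 9 new (l, o, l, l, l, o, l, h, z)
  "lollzhhloo" → prefix "loll" already present; 6 new (z, h, h, l, o, o)
  "hhzolzhhoo" → prefix "hhz" already present; 7 new (o, l, z, h, h, o, o)
  "lollhlzol" → prefix "loll" already present; 5 new (h, l, z, o, l)
  "hhzlzhllz" → prefix "hhz" already present; 6 new (l, z, h, l, l, z)
  "lollhl" → prefix "lollhl" already present; 0 new (none)
  "lollllzo" → prefix "lolll" already present; 3 new (l, z, o)
  "lzlhzzolzl" → prefix "l" already present; 9 new (z, l, h, z, z, o, l, z, l)
  "lzh" → prefix "lz" already present; 1 new (h)
  "lzohozol" → prefix "lz" already present; 6 new (o, h, o, z, o, l)
  "lollo" → prefix "loll" already present; 1 new (o)
  "lollz" → prefix "lollz" already present; 0 new (none)
Total nodes = 6 + 9 + 6 + 7 + 5 + 6 + 0 + 3 + 9 + 1 + 6 + 1 + 0 = 59

59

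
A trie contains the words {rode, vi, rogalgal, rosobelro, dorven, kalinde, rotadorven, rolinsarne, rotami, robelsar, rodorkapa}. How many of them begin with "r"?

8

Traverse to the node for "r", then collect every word in that subtree.
Words under "r": robelsar, rode, rodorkapa, rogalgal, rolinsarne, rosobelro, rotadorven, rotami
Count: 8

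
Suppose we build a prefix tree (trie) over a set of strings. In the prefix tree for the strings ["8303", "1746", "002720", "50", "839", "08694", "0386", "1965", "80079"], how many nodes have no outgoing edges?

A leaf is a node with no children — equivalently, the end of a word that is not a proper prefix of any other stored word.
Those words: "002720", "0386", "08694", "1746", "1965", "50", "80079", "8303", "839"
Leaf count: 9

9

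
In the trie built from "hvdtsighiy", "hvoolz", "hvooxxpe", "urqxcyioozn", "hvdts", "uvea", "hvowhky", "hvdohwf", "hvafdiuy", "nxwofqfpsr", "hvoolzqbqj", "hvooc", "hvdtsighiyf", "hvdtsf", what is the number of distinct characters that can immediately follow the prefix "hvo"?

The children of the "hvo" node are the distinct next characters among strings starting with "hvo".
Distinct next characters after "hvo": o, w.
That node has 2 child edges.

2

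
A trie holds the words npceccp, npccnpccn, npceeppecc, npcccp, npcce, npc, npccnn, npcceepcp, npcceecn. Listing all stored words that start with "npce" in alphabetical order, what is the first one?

DFS of the "npce" subtree visits, in order: "npceccp", "npceeppecc"
Position 1: npceccp

npceccp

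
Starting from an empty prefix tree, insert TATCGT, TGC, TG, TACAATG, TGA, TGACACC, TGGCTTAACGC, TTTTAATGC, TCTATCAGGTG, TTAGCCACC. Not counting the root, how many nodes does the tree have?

Trace insertions, counting only characters that open a new branch:
  "TATCGT" → 6 new (T, A, T, C, G, T)
  "TGC" → prefix "T" already present; 2 new (G, C)
  "TG" → prefix "TG" already present; 0 new (none)
  "TACAATG" → prefix "TA" already present; 5 new (C, A, A, T, G)
  "TGA" → prefix "TG" already present; 1 new (A)
  "TGACACC" → prefix "TGA" already present; 4 new (C, A, C, C)
  "TGGCTTAACGC" → prefix "TG" already present; 9 new (G, C, T, T, A, A, C, G, C)
  "TTTTAATGC" → prefix "T" already present; 8 new (T, T, T, A, A, T, G, C)
  "TCTATCAGGTG" → prefix "T" already present; 10 new (C, T, A, T, C, A, G, G, T, G)
  "TTAGCCACC" → prefix "TT" already present; 7 new (A, G, C, C, A, C, C)
Total nodes = 6 + 2 + 0 + 5 + 1 + 4 + 9 + 8 + 10 + 7 = 52

52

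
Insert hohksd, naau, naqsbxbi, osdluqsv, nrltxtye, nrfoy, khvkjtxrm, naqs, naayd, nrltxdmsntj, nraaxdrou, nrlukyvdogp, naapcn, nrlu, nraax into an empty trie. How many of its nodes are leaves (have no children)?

12

A leaf is a node with no children — equivalently, the end of a word that is not a proper prefix of any other stored word.
Those words: "hohksd", "khvkjtxrm", "naapcn", "naau", "naayd", "naqsbxbi", "nraaxdrou", "nrfoy", "nrltxdmsntj", "nrltxtye", "nrlukyvdogp", "osdluqsv"
Leaf count: 12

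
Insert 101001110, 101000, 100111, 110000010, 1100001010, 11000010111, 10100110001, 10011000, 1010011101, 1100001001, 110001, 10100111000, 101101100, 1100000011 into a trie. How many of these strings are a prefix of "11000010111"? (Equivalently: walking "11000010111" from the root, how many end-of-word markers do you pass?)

Walk "11000010111" from the root; an end-of-word marker is hit whenever a stored word is a prefix of "11000010111".
Prefixes of the query that are stored words: "11000010111"
Count: 1

1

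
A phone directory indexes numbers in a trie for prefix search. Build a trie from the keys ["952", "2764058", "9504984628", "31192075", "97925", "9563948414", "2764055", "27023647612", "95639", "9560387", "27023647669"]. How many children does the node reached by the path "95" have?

3

The children of the "95" node are the distinct next characters among strings starting with "95".
Characters that immediately follow "95" among the stored strings: {0, 2, 6}.
That node has 3 child edges.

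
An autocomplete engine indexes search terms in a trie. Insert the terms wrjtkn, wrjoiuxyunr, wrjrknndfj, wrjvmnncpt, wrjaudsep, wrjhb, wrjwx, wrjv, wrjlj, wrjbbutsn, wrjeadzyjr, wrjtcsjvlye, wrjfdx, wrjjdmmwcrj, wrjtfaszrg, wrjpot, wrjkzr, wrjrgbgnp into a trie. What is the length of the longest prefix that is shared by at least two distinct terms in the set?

Look for the deepest trie node that still has at least two words in its subtree.
e.g. "wrjrgbgnp" and "wrjrknndfj" share the prefix "wrjr" of length 4; no pair shares a longer one.
Longest shared-prefix length: 4

4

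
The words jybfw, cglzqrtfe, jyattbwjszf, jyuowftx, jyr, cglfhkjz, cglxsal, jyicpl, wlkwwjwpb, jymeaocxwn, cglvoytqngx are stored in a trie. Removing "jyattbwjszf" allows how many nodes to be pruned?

9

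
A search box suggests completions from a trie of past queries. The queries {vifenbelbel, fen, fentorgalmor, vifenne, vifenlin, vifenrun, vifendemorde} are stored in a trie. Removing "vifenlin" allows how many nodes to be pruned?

After clearing the end-marker at "vifenlin", prune upward until reaching a node still needed by another word.
The suffix "lin" (3 nodes) is used only by "vifenlin"; the node for "vifen" still has the child "b", so pruning stops there.
Nodes removed: 3

3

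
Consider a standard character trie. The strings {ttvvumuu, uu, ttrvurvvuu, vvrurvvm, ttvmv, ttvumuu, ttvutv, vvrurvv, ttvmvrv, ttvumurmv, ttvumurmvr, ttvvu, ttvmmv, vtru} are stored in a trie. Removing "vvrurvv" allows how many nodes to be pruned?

After clearing the end-marker at "vvrurvv", prune upward until reaching a node still needed by another word.
Every node on "vvrurvv" is still needed (e.g. by "vvrurvvm"), so nothing is freed.
Nodes removed: 0

0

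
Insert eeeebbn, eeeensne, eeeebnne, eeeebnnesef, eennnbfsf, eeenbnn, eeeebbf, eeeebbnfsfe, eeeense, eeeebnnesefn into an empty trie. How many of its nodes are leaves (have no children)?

7

Leaves are exactly the stored words that no other stored word extends.
Those words: "eeeebbf", "eeeebbnfsfe", "eeeebnnesefn", "eeeense", "eeeensne", "eeenbnn", "eennnbfsf"
Leaf count: 7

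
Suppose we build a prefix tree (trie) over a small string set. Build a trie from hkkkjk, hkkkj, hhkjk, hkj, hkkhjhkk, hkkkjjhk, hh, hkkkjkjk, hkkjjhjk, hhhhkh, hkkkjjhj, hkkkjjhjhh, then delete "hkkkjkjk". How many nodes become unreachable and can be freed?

After clearing the end-marker at "hkkkjkjk", prune upward until reaching a node still needed by another word.
The suffix "jk" (2 nodes) is used only by "hkkkjkjk"; "hkkkjk" is itself a stored word, so pruning stops there.
Nodes removed: 2

2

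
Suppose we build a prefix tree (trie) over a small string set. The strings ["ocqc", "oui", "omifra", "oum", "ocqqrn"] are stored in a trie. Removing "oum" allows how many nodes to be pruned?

1

A node on "oum"'s path can go only if nothing else ends at it or branches off below it.
The suffix "m" (1 node) is used only by "oum"; the node for "ou" still has the child "i", so pruning stops there.
Nodes removed: 1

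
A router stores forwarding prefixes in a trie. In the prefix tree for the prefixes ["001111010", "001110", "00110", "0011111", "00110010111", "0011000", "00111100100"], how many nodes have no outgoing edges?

6

Leaves are exactly the stored words that no other stored word extends.
Those words: "0011000", "00110010111", "001110", "00111100100", "001111010", "0011111"
Leaf count: 6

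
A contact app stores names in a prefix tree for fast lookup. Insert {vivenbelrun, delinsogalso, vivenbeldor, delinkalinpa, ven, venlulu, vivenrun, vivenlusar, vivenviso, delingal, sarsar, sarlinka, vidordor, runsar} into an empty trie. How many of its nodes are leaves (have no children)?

A leaf is a node with no children — equivalently, the end of a word that is not a proper prefix of any other stored word.
Those words: "delingal", "delinkalinpa", "delinsogalso", "runsar", "sarlinka", "sarsar", "venlulu", "vidordor", "vivenbeldor", "vivenbelrun", "vivenlusar", "vivenrun", "vivenviso"
Leaf count: 13

13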